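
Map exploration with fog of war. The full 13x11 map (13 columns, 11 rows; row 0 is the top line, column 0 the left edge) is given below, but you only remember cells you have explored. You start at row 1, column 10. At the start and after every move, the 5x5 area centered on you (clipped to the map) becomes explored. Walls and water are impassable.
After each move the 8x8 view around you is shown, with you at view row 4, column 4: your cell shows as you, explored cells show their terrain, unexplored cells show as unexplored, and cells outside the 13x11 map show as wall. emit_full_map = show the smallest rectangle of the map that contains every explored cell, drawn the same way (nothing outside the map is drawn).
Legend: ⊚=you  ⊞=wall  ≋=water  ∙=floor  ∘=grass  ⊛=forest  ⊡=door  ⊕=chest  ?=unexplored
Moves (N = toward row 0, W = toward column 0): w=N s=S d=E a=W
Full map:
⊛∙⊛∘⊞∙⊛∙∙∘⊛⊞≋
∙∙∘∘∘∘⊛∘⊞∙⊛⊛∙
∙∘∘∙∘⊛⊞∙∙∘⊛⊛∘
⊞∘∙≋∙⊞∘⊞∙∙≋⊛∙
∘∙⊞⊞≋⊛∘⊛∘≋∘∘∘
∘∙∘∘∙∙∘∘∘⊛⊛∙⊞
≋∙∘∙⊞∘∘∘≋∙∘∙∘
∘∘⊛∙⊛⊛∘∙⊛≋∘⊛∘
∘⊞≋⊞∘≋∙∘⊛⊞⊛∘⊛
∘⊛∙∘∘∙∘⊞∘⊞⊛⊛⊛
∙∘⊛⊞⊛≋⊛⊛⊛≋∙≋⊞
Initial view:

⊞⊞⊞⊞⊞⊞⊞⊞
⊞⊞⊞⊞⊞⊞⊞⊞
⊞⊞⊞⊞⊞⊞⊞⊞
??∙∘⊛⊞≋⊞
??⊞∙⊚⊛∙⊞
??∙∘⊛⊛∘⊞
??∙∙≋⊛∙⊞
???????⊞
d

⊞⊞⊞⊞⊞⊞⊞⊞
⊞⊞⊞⊞⊞⊞⊞⊞
⊞⊞⊞⊞⊞⊞⊞⊞
?∙∘⊛⊞≋⊞⊞
?⊞∙⊛⊚∙⊞⊞
?∙∘⊛⊛∘⊞⊞
?∙∙≋⊛∙⊞⊞
??????⊞⊞

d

⊞⊞⊞⊞⊞⊞⊞⊞
⊞⊞⊞⊞⊞⊞⊞⊞
⊞⊞⊞⊞⊞⊞⊞⊞
∙∘⊛⊞≋⊞⊞⊞
⊞∙⊛⊛⊚⊞⊞⊞
∙∘⊛⊛∘⊞⊞⊞
∙∙≋⊛∙⊞⊞⊞
?????⊞⊞⊞

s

⊞⊞⊞⊞⊞⊞⊞⊞
⊞⊞⊞⊞⊞⊞⊞⊞
∙∘⊛⊞≋⊞⊞⊞
⊞∙⊛⊛∙⊞⊞⊞
∙∘⊛⊛⊚⊞⊞⊞
∙∙≋⊛∙⊞⊞⊞
??∘∘∘⊞⊞⊞
?????⊞⊞⊞

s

⊞⊞⊞⊞⊞⊞⊞⊞
∙∘⊛⊞≋⊞⊞⊞
⊞∙⊛⊛∙⊞⊞⊞
∙∘⊛⊛∘⊞⊞⊞
∙∙≋⊛⊚⊞⊞⊞
??∘∘∘⊞⊞⊞
??⊛∙⊞⊞⊞⊞
?????⊞⊞⊞

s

∙∘⊛⊞≋⊞⊞⊞
⊞∙⊛⊛∙⊞⊞⊞
∙∘⊛⊛∘⊞⊞⊞
∙∙≋⊛∙⊞⊞⊞
??∘∘⊚⊞⊞⊞
??⊛∙⊞⊞⊞⊞
??∘∙∘⊞⊞⊞
?????⊞⊞⊞

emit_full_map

∙∘⊛⊞≋
⊞∙⊛⊛∙
∙∘⊛⊛∘
∙∙≋⊛∙
??∘∘⊚
??⊛∙⊞
??∘∙∘

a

?∙∘⊛⊞≋⊞⊞
?⊞∙⊛⊛∙⊞⊞
?∙∘⊛⊛∘⊞⊞
?∙∙≋⊛∙⊞⊞
??≋∘⊚∘⊞⊞
??⊛⊛∙⊞⊞⊞
??∙∘∙∘⊞⊞
??????⊞⊞

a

??∙∘⊛⊞≋⊞
??⊞∙⊛⊛∙⊞
??∙∘⊛⊛∘⊞
??∙∙≋⊛∙⊞
??∘≋⊚∘∘⊞
??∘⊛⊛∙⊞⊞
??≋∙∘∙∘⊞
???????⊞

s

??⊞∙⊛⊛∙⊞
??∙∘⊛⊛∘⊞
??∙∙≋⊛∙⊞
??∘≋∘∘∘⊞
??∘⊛⊚∙⊞⊞
??≋∙∘∙∘⊞
??⊛≋∘⊛∘⊞
???????⊞

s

??∙∘⊛⊛∘⊞
??∙∙≋⊛∙⊞
??∘≋∘∘∘⊞
??∘⊛⊛∙⊞⊞
??≋∙⊚∙∘⊞
??⊛≋∘⊛∘⊞
??⊛⊞⊛∘⊛⊞
???????⊞

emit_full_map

∙∘⊛⊞≋
⊞∙⊛⊛∙
∙∘⊛⊛∘
∙∙≋⊛∙
∘≋∘∘∘
∘⊛⊛∙⊞
≋∙⊚∙∘
⊛≋∘⊛∘
⊛⊞⊛∘⊛

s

??∙∙≋⊛∙⊞
??∘≋∘∘∘⊞
??∘⊛⊛∙⊞⊞
??≋∙∘∙∘⊞
??⊛≋⊚⊛∘⊞
??⊛⊞⊛∘⊛⊞
??∘⊞⊛⊛⊛⊞
???????⊞

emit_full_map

∙∘⊛⊞≋
⊞∙⊛⊛∙
∙∘⊛⊛∘
∙∙≋⊛∙
∘≋∘∘∘
∘⊛⊛∙⊞
≋∙∘∙∘
⊛≋⊚⊛∘
⊛⊞⊛∘⊛
∘⊞⊛⊛⊛


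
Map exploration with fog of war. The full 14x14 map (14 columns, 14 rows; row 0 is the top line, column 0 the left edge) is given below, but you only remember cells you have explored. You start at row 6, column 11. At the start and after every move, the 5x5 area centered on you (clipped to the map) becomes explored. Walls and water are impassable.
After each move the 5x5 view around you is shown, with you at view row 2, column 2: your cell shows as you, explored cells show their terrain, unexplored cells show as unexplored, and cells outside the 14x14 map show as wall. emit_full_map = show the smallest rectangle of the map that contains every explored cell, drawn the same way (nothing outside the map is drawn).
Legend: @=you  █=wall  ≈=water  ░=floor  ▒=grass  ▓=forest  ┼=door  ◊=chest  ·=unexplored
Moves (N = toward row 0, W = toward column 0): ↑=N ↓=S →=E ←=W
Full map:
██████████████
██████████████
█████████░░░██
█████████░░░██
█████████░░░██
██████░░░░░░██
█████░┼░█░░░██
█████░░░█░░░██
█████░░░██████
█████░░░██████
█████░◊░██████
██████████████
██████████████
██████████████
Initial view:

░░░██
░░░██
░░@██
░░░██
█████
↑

░░░██
░░░██
░░@██
░░░██
░░░██

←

█░░░█
█░░░█
░░@░█
█░░░█
█░░░█

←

██░░░
██░░░
░░@░░
░█░░░
░█░░░

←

███░░
███░░
░░@░░
┼░█░░
░░█░░

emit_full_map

███░░░██
███░░░██
░░@░░░██
┼░█░░░██
░░█░░░██
···█████

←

████░
████░
█░@░░
░┼░█░
░░░█░

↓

████░
█░░░░
░┼@█░
░░░█░
░░░██

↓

█░░░░
░┼░█░
░░@█░
░░░██
░░░██

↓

░┼░█░
░░░█░
░░@██
░░░██
░◊░██

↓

░░░█░
░░░██
░░@██
░◊░██
█████

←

█░░░█
█░░░█
█░@░█
█░◊░█
█████

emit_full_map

·████░░░██
·████░░░██
·█░░░░░░██
·░┼░█░░░██
█░░░█░░░██
█░░░██████
█░@░██····
█░◊░██····
██████····

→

░░░█░
░░░██
░░@██
░◊░██
█████

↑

░┼░█░
░░░█░
░░@██
░░░██
░◊░██

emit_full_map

·████░░░██
·████░░░██
·█░░░░░░██
·░┼░█░░░██
█░░░█░░░██
█░░@██████
█░░░██····
█░◊░██····
██████····


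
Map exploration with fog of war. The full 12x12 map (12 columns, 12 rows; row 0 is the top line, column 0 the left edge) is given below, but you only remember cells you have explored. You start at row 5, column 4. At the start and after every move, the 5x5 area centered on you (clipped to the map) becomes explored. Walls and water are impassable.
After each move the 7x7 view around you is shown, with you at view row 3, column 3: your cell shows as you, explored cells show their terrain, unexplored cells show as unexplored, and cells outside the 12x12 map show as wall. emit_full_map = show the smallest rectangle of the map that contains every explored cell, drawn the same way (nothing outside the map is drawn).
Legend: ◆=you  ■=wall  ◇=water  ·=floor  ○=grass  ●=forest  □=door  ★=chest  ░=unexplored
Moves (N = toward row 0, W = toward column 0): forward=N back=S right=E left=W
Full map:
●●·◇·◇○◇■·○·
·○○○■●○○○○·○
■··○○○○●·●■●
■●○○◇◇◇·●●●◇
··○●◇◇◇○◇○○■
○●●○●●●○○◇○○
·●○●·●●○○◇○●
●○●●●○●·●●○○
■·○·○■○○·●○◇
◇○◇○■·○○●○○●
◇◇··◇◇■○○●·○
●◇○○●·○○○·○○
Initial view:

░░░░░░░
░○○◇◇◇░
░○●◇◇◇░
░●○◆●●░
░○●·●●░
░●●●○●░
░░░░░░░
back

░○○◇◇◇░
░○●◇◇◇░
░●○●●●░
░○●◆●●░
░●●●○●░
░○·○■○░
░░░░░░░

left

░░○○◇◇◇
░·○●◇◇◇
░●●○●●●
░●○◆·●●
░○●●●○●
░·○·○■○
░░░░░░░

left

■░░○○◇◇
■··○●◇◇
■○●●○●●
■·●◆●·●
■●○●●●○
■■·○·○■
■░░░░░░

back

■··○●◇◇
■○●●○●●
■·●○●·●
■●○◆●●○
■■·○·○■
■◇○◇○■░
■░░░░░░

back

■○●●○●●
■·●○●·●
■●○●●●○
■■·◆·○■
■◇○◇○■░
■◇◇··◇░
■░░░░░░

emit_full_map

░░○○◇◇◇
··○●◇◇◇
○●●○●●●
·●○●·●●
●○●●●○●
■·◆·○■○
◇○◇○■░░
◇◇··◇░░

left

■■○●●○●
■■·●○●·
■■●○●●●
■■■◆○·○
■■◇○◇○■
■■◇◇··◇
■■░░░░░

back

■■·●○●·
■■●○●●●
■■■·○·○
■■◇◆◇○■
■■◇◇··◇
■■●◇○○░
■■■■■■■

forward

■■○●●○●
■■·●○●·
■■●○●●●
■■■◆○·○
■■◇○◇○■
■■◇◇··◇
■■●◇○○░

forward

■■··○●◇
■■○●●○●
■■·●○●·
■■●◆●●●
■■■·○·○
■■◇○◇○■
■■◇◇··◇

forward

■■░░○○◇
■■··○●◇
■■○●●○●
■■·◆○●·
■■●○●●●
■■■·○·○
■■◇○◇○■

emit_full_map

░░○○◇◇◇
··○●◇◇◇
○●●○●●●
·◆○●·●●
●○●●●○●
■·○·○■○
◇○◇○■░░
◇◇··◇░░
●◇○○░░░

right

■░░○○◇◇
■··○●◇◇
■○●●○●●
■·●◆●·●
■●○●●●○
■■·○·○■
■◇○◇○■░

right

░░○○◇◇◇
··○●◇◇◇
○●●○●●●
·●○◆·●●
●○●●●○●
■·○·○■○
◇○◇○■░░

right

░○○◇◇◇░
·○●◇◇◇░
●●○●●●░
●○●◆●●░
○●●●○●░
·○·○■○░
○◇○■░░░

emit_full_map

░░○○◇◇◇
··○●◇◇◇
○●●○●●●
·●○●◆●●
●○●●●○●
■·○·○■○
◇○◇○■░░
◇◇··◇░░
●◇○○░░░


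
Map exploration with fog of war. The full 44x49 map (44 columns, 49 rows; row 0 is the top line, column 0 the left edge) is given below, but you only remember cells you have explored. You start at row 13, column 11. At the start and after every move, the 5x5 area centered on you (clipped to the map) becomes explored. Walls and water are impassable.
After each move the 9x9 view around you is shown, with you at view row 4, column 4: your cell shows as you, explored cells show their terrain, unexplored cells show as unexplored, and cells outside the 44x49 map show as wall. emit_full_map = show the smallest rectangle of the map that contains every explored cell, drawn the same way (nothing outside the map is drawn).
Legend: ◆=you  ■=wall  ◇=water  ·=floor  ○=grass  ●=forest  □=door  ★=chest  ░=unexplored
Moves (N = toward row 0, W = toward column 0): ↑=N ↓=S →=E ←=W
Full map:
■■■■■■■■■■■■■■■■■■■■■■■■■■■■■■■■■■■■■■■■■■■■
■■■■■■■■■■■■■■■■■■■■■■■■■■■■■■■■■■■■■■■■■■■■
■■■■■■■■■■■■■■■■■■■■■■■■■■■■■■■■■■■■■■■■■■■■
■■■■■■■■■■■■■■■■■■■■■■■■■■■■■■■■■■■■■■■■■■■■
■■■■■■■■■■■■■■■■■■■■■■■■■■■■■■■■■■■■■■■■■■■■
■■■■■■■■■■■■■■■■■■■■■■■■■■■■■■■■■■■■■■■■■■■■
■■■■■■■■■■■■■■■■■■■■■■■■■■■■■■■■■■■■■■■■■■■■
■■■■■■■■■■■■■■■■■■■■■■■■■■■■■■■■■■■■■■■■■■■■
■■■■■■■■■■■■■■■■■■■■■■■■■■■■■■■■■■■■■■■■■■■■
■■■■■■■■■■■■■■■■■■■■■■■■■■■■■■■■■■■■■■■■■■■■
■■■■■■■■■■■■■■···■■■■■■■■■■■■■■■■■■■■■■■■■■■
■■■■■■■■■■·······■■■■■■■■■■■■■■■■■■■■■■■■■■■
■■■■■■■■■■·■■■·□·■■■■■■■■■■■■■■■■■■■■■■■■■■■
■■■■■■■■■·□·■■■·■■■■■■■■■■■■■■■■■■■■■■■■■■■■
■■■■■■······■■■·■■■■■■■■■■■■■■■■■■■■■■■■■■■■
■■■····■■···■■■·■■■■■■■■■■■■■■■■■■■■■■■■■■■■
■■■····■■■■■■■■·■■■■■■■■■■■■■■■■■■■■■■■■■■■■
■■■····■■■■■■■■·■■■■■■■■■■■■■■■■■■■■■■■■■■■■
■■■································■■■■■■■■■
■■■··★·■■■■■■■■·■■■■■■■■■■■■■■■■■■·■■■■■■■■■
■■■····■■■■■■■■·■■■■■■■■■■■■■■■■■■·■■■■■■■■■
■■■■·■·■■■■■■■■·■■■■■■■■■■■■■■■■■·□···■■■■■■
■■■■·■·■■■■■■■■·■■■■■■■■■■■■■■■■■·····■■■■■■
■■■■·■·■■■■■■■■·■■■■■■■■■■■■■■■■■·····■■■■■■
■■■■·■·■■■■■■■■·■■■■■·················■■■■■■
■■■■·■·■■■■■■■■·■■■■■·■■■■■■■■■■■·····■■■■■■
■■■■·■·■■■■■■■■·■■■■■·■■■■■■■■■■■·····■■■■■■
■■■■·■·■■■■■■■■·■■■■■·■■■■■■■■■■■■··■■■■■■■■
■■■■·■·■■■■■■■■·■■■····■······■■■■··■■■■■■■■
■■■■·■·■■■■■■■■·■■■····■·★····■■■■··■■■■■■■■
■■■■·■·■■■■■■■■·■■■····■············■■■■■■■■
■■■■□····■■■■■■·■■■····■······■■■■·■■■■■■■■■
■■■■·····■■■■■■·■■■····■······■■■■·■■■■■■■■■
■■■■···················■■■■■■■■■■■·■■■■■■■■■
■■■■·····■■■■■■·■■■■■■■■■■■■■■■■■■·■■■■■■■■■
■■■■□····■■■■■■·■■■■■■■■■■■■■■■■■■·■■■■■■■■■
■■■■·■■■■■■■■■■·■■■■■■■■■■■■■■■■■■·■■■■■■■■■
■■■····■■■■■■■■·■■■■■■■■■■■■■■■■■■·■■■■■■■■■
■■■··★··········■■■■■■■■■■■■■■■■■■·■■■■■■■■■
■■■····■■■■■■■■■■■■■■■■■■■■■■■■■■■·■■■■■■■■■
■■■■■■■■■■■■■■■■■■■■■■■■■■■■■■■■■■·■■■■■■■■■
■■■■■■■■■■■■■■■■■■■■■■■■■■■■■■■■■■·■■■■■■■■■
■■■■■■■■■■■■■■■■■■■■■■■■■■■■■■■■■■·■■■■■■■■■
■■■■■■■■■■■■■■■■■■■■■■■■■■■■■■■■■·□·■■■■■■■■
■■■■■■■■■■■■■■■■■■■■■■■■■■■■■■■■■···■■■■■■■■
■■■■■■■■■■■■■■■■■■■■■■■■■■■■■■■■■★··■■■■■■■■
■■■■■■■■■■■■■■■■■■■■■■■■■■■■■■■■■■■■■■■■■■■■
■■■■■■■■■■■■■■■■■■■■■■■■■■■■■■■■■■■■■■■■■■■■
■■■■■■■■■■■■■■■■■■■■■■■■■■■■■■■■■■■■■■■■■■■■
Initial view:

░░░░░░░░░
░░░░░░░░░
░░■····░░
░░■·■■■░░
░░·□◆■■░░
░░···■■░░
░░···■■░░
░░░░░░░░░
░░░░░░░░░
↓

░░░░░░░░░
░░■····░░
░░■·■■■░░
░░·□·■■░░
░░··◆■■░░
░░···■■░░
░░■■■■■░░
░░░░░░░░░
░░░░░░░░░

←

░░░░░░░░░
░░░■····░
░░■■·■■■░
░░■·□·■■░
░░··◆·■■░
░░■···■■░
░░■■■■■■░
░░░░░░░░░
░░░░░░░░░

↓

░░░■····░
░░■■·■■■░
░░■·□·■■░
░░····■■░
░░■·◆·■■░
░░■■■■■■░
░░■■■■■░░
░░░░░░░░░
░░░░░░░░░

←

░░░░■····
░░░■■·■■■
░░■■·□·■■
░░·····■■
░░■■◆··■■
░░■■■■■■■
░░■■■■■■░
░░░░░░░░░
░░░░░░░░░

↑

░░░░░░░░░
░░░░■····
░░■■■·■■■
░░■■·□·■■
░░··◆··■■
░░■■···■■
░░■■■■■■■
░░■■■■■■░
░░░░░░░░░

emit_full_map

░░■····
■■■·■■■
■■·□·■■
··◆··■■
■■···■■
■■■■■■■
■■■■■■░

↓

░░░░■····
░░■■■·■■■
░░■■·□·■■
░░·····■■
░░■■◆··■■
░░■■■■■■■
░░■■■■■■░
░░░░░░░░░
░░░░░░░░░

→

░░░■····░
░■■■·■■■░
░■■·□·■■░
░·····■■░
░■■·◆·■■░
░■■■■■■■░
░■■■■■■░░
░░░░░░░░░
░░░░░░░░░

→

░░■····░░
■■■·■■■░░
■■·□·■■░░
·····■■░░
■■··◆■■░░
■■■■■■■░░
■■■■■■■░░
░░░░░░░░░
░░░░░░░░░

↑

░░░░░░░░░
░░■····░░
■■■·■■■░░
■■·□·■■░░
····◆■■░░
■■···■■░░
■■■■■■■░░
■■■■■■■░░
░░░░░░░░░

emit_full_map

░░■····
■■■·■■■
■■·□·■■
····◆■■
■■···■■
■■■■■■■
■■■■■■■

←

░░░░░░░░░
░░░■····░
░■■■·■■■░
░■■·□·■■░
░···◆·■■░
░■■···■■░
░■■■■■■■░
░■■■■■■■░
░░░░░░░░░

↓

░░░■····░
░■■■·■■■░
░■■·□·■■░
░·····■■░
░■■·◆·■■░
░■■■■■■■░
░■■■■■■■░
░░░░░░░░░
░░░░░░░░░

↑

░░░░░░░░░
░░░■····░
░■■■·■■■░
░■■·□·■■░
░···◆·■■░
░■■···■■░
░■■■■■■■░
░■■■■■■■░
░░░░░░░░░

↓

░░░■····░
░■■■·■■■░
░■■·□·■■░
░·····■■░
░■■·◆·■■░
░■■■■■■■░
░■■■■■■■░
░░░░░░░░░
░░░░░░░░░

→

░░■····░░
■■■·■■■░░
■■·□·■■░░
·····■■░░
■■··◆■■░░
■■■■■■■░░
■■■■■■■░░
░░░░░░░░░
░░░░░░░░░


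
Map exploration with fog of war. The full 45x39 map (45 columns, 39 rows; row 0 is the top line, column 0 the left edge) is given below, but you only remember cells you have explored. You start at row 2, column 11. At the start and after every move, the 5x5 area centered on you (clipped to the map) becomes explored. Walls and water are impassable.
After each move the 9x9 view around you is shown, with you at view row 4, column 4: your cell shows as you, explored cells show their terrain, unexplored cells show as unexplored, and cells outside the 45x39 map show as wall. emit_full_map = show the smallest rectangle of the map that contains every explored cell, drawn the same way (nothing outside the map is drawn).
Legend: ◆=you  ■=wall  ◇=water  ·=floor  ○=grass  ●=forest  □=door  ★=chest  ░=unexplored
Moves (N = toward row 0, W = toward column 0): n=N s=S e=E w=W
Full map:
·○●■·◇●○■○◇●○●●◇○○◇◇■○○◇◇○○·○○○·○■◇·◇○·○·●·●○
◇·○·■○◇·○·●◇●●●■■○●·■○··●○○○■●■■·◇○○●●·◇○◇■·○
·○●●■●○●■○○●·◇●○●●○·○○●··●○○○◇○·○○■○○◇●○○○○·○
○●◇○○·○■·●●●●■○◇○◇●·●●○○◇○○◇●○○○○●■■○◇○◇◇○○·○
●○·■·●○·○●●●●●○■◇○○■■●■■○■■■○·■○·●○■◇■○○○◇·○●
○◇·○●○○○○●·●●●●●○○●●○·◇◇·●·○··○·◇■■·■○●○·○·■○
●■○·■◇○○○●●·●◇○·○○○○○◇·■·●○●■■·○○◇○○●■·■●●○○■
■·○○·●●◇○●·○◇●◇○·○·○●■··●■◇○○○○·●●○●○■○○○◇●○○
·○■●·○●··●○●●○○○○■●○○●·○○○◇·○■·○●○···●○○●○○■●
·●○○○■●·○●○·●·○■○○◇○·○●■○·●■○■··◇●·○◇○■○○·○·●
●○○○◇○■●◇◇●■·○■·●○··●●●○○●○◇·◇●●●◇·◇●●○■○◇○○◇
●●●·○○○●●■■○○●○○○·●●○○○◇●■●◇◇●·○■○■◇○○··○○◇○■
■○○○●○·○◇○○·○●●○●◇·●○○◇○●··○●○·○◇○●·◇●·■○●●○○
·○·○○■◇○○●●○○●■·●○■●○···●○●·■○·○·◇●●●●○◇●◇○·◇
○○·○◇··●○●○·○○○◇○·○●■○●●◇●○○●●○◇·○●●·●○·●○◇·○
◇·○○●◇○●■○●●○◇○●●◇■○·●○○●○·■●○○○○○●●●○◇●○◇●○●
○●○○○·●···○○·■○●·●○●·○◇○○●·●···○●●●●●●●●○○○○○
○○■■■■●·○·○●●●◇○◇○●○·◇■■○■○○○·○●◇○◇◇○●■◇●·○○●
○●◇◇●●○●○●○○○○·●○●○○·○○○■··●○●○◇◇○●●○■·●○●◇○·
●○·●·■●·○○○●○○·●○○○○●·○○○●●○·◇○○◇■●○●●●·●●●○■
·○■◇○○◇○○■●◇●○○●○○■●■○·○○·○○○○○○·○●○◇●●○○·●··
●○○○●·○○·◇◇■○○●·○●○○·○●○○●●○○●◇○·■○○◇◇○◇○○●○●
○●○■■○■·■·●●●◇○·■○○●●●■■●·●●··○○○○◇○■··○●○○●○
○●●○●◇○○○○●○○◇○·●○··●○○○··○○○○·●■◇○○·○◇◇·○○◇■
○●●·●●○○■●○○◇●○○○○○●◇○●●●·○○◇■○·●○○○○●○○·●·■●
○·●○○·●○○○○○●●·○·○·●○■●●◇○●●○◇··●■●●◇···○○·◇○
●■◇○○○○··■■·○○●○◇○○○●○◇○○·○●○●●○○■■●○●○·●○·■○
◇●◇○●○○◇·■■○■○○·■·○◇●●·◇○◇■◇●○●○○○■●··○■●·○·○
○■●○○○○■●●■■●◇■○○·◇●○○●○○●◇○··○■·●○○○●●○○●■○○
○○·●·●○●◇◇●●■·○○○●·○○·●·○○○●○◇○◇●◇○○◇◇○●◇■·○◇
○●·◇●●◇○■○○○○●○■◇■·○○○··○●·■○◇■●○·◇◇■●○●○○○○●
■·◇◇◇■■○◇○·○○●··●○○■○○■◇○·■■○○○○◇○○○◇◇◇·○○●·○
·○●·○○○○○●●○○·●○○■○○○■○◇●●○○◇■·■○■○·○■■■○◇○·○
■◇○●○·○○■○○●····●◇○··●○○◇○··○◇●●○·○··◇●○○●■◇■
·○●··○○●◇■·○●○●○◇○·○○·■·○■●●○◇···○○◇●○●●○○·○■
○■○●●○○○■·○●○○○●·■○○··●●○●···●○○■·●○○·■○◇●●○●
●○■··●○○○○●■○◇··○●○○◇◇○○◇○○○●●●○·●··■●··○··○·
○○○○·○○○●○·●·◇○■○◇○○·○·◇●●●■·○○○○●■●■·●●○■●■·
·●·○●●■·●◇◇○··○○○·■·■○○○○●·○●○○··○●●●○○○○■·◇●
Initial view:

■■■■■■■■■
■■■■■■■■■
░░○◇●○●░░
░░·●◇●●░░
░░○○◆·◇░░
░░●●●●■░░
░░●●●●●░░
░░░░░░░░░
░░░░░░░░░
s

■■■■■■■■■
░░○◇●○●░░
░░·●◇●●░░
░░○○●·◇░░
░░●●◆●■░░
░░●●●●●░░
░░●·●●●░░
░░░░░░░░░
░░░░░░░░░

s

░░○◇●○●░░
░░·●◇●●░░
░░○○●·◇░░
░░●●●●■░░
░░●●◆●●░░
░░●·●●●░░
░░●●·●◇░░
░░░░░░░░░
░░░░░░░░░

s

░░·●◇●●░░
░░○○●·◇░░
░░●●●●■░░
░░●●●●●░░
░░●·◆●●░░
░░●●·●◇░░
░░●·○◇●░░
░░░░░░░░░
░░░░░░░░░

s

░░○○●·◇░░
░░●●●●■░░
░░●●●●●░░
░░●·●●●░░
░░●●◆●◇░░
░░●·○◇●░░
░░●○●●○░░
░░░░░░░░░
░░░░░░░░░

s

░░●●●●■░░
░░●●●●●░░
░░●·●●●░░
░░●●·●◇░░
░░●·◆◇●░░
░░●○●●○░░
░░●○·●·░░
░░░░░░░░░
░░░░░░░░░

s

░░●●●●●░░
░░●·●●●░░
░░●●·●◇░░
░░●·○◇●░░
░░●○◆●○░░
░░●○·●·░░
░░◇●■·○░░
░░░░░░░░░
░░░░░░░░░

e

░●●●●●░░░
░●·●●●░░░
░●●·●◇○░░
░●·○◇●◇░░
░●○●◆○○░░
░●○·●·○░░
░◇●■·○■░░
░░░░░░░░░
░░░░░░░░░

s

░●·●●●░░░
░●●·●◇○░░
░●·○◇●◇░░
░●○●●○○░░
░●○·◆·○░░
░◇●■·○■░░
░░■○○●○░░
░░░░░░░░░
░░░░░░░░░

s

░●●·●◇○░░
░●·○◇●◇░░
░●○●●○○░░
░●○·●·○░░
░◇●■◆○■░░
░░■○○●○░░
░░○·○●●░░
░░░░░░░░░
░░░░░░░░░

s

░●·○◇●◇░░
░●○●●○○░░
░●○·●·○░░
░◇●■·○■░░
░░■○◆●○░░
░░○·○●●░░
░░●○○●■░░
░░░░░░░░░
░░░░░░░░░

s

░●○●●○○░░
░●○·●·○░░
░◇●■·○■░░
░░■○○●○░░
░░○·◆●●░░
░░●○○●■░░
░░○·○○○░░
░░░░░░░░░
░░░░░░░░░

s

░●○·●·○░░
░◇●■·○■░░
░░■○○●○░░
░░○·○●●░░
░░●○◆●■░░
░░○·○○○░░
░░●●○◇○░░
░░░░░░░░░
░░░░░░░░░

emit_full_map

○◇●○●░
·●◇●●░
○○●·◇░
●●●●■░
●●●●●░
●·●●●░
●●·●◇○
●·○◇●◇
●○●●○○
●○·●·○
◇●■·○■
░■○○●○
░○·○●●
░●○◆●■
░○·○○○
░●●○◇○

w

░░●○·●·○░
░░◇●■·○■░
░░■■○○●○░
░░○○·○●●░
░░●●◆○●■░
░░●○·○○○░
░░○●●○◇○░
░░░░░░░░░
░░░░░░░░░

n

░░●○●●○○░
░░●○·●·○░
░░◇●■·○■░
░░■■○○●○░
░░○○◆○●●░
░░●●○○●■░
░░●○·○○○░
░░○●●○◇○░
░░░░░░░░░

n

░░●·○◇●◇░
░░●○●●○○░
░░●○·●·○░
░░◇●■·○■░
░░■■◆○●○░
░░○○·○●●░
░░●●○○●■░
░░●○·○○○░
░░○●●○◇○░

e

░●·○◇●◇░░
░●○●●○○░░
░●○·●·○░░
░◇●■·○■░░
░■■○◆●○░░
░○○·○●●░░
░●●○○●■░░
░●○·○○○░░
░○●●○◇○░░

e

●·○◇●◇░░░
●○●●○○░░░
●○·●·○■░░
◇●■·○■·░░
■■○○◆○○░░
○○·○●●○░░
●●○○●■·░░
●○·○○○░░░
○●●○◇○░░░

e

·○◇●◇░░░░
○●●○○░░░░
○·●·○■○░░
●■·○■·●░░
■○○●◆○○░░
○·○●●○●░░
●○○●■·●░░
○·○○○░░░░
●●○◇○░░░░

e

○◇●◇░░░░░
●●○○░░░░░
·●·○■○○░░
■·○■·●○░░
○○●○◆○·░░
·○●●○●◇░░
○○●■·●○░░
·○○○░░░░░
●○◇○░░░░░

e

◇●◇░░░░░░
●○○░░░░░░
●·○■○○◇░░
·○■·●○·░░
○●○○◆·●░░
○●●○●◇·░░
○●■·●○■░░
○○○░░░░░░
○◇○░░░░░░

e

●◇░░░░░░░
○○░░░░░░░
·○■○○◇○░░
○■·●○··░░
●○○○◆●●░░
●●○●◇·●░░
●■·●○■●░░
○○░░░░░░░
◇○░░░░░░░

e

◇░░░░░░░░
○░░░░░░░░
○■○○◇○·░░
■·●○··●░░
○○○·◆●○░░
●○●◇·●○░░
■·●○■●○░░
○░░░░░░░░
○░░░░░░░░

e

░░░░░░░░░
░░░░░░░░░
■○○◇○·○░░
·●○··●●░░
○○·●◆○○░░
○●◇·●○○░░
·●○■●○·░░
░░░░░░░░░
░░░░░░░░░

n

░░░░░░░░░
░░░░░░░░░
░░■●○○●░░
■○○◇○·○░░
·●○·◆●●░░
○○·●●○○░░
○●◇·●○○░░
·●○■●○·░░
░░░░░░░░░

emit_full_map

○◇●○●░░░░░░░░
·●◇●●░░░░░░░░
○○●·◇░░░░░░░░
●●●●■░░░░░░░░
●●●●●░░░░░░░░
●·●●●░░░░░░░░
●●·●◇○░░░░░░░
●·○◇●◇░░░░░░░
●○●●○○░░■●○○●
●○·●·○■○○◇○·○
◇●■·○■·●○·◆●●
■■○○●○○○·●●○○
○○·○●●○●◇·●○○
●●○○●■·●○■●○·
●○·○○○░░░░░░░
○●●○◇○░░░░░░░

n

░░░░░░░░░
░░░░░░░░░
░░○·○●■░░
░░■●○○●░░
■○○◇◆·○░░
·●○··●●░░
○○·●●○○░░
○●◇·●○○░░
·●○■●○·░░

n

░░░░░░░░░
░░░░░░░░░
░░○○○○◇░░
░░○·○●■░░
░░■●◆○●░░
■○○◇○·○░░
·●○··●●░░
○○·●●○○░░
○●◇·●○○░░

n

░░░░░░░░░
░░░░░░░░░
░░○●●○·░░
░░○○○○◇░░
░░○·◆●■░░
░░■●○○●░░
■○○◇○·○░░
·●○··●●░░
○○·●●○○░░

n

░░░░░░░░░
░░░░░░░░░
░░○○■■●░░
░░○●●○·░░
░░○○◆○◇░░
░░○·○●■░░
░░■●○○●░░
■○○◇○·○░░
·●○··●●░░

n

░░░░░░░░░
░░░░░░░░░
░░◇●·●●░░
░░○○■■●░░
░░○●◆○·░░
░░○○○○◇░░
░░○·○●■░░
░░■●○○●░░
■○○◇○·○░░

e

░░░░░░░░░
░░░░░░░░░
░◇●·●●○░░
░○○■■●■░░
░○●●◆·◇░░
░○○○○◇·░░
░○·○●■·░░
░■●○○●░░░
○○◇○·○░░░

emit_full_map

○◇●○●░░░░░░░░░
·●◇●●░░░░░░░░░
○○●·◇░░░░░░░░░
●●●●■░░░◇●·●●○
●●●●●░░░○○■■●■
●·●●●░░░○●●◆·◇
●●·●◇○░░○○○○◇·
●·○◇●◇░░○·○●■·
●○●●○○░░■●○○●░
●○·●·○■○○◇○·○░
◇●■·○■·●○··●●░
■■○○●○○○·●●○○░
○○·○●●○●◇·●○○░
●●○○●■·●○■●○·░
●○·○○○░░░░░░░░
○●●○◇○░░░░░░░░

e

░░░░░░░░░
░░░░░░░░░
◇●·●●○○░░
○○■■●■■░░
○●●○◆◇◇░░
○○○○◇·■░░
○·○●■··░░
■●○○●░░░░
○◇○·○░░░░

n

░░░░░░░░░
░░░░░░░░░
░░·○○●·░░
◇●·●●○○░░
○○■■◆■■░░
○●●○·◇◇░░
○○○○◇·■░░
○·○●■··░░
■●○○●░░░░

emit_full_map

○◇●○●░░░░░░░░░░
·●◇●●░░░░░░░░░░
○○●·◇░░░░░·○○●·
●●●●■░░░◇●·●●○○
●●●●●░░░○○■■◆■■
●·●●●░░░○●●○·◇◇
●●·●◇○░░○○○○◇·■
●·○◇●◇░░○·○●■··
●○●●○○░░■●○○●░░
●○·●·○■○○◇○·○░░
◇●■·○■·●○··●●░░
■■○○●○○○·●●○○░░
○○·○●●○●◇·●○○░░
●●○○●■·●○■●○·░░
●○·○○○░░░░░░░░░
○●●○◇○░░░░░░░░░


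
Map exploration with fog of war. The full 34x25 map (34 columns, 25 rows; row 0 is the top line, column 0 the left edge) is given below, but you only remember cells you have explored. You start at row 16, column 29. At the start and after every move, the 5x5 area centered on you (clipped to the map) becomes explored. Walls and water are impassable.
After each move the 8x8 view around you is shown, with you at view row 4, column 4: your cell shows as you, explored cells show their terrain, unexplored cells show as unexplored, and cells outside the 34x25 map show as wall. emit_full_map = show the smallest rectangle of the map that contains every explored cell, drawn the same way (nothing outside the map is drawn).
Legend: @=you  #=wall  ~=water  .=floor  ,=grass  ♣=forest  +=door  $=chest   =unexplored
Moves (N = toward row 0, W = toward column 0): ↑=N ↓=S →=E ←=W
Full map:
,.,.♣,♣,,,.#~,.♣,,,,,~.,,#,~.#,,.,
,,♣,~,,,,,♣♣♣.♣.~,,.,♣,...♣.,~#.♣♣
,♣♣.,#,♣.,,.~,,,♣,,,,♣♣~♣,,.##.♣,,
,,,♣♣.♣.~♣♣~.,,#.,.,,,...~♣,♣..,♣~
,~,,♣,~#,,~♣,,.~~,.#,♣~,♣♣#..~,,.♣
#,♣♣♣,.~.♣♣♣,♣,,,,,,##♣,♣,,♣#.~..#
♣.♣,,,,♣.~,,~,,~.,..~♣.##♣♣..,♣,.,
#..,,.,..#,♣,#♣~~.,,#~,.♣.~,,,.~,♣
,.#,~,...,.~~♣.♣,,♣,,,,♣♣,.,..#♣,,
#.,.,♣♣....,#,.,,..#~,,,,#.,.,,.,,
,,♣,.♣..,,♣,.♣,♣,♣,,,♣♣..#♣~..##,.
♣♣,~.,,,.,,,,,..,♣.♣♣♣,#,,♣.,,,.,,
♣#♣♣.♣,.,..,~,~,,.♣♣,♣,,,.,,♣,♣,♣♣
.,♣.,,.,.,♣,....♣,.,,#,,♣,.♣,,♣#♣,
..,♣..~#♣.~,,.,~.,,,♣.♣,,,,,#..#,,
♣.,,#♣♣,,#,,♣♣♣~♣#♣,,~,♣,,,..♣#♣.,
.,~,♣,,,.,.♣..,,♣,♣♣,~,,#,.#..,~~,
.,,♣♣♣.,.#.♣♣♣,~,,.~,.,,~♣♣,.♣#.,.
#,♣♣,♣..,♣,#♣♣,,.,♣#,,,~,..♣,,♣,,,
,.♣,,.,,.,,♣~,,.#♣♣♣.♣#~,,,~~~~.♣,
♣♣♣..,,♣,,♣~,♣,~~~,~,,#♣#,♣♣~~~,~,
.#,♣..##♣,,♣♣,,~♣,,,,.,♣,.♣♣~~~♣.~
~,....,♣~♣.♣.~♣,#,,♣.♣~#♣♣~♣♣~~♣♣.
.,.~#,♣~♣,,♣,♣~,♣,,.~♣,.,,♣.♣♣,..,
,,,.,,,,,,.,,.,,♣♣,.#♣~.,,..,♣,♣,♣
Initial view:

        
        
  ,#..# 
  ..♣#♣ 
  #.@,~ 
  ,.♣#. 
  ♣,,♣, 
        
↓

        
  ,#..# 
  ..♣#♣ 
  #..,~ 
  ,.@#. 
  ♣,,♣, 
  ~~~~. 
        

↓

  ,#..# 
  ..♣#♣ 
  #..,~ 
  ,.♣#. 
  ♣,@♣, 
  ~~~~. 
  ♣~~~, 
        

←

   ,#..#
   ..♣#♣
  .#..,~
  ♣,.♣#.
  .♣@,♣,
  ,~~~~.
  ♣♣~~~,
        

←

    ,#..
    ..♣#
  ,.#..,
  ♣♣,.♣#
  ..@,,♣
  ,,~~~~
  ,♣♣~~~
        

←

     ,#.
     ..♣
  #,.#..
  ~♣♣,.♣
  ,.@♣,,
  ,,,~~~
  #,♣♣~~
        

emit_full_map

   ,#..#
   ..♣#♣
#,.#..,~
~♣♣,.♣#.
,.@♣,,♣,
,,,~~~~.
#,♣♣~~~,

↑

        
     ,#.
  ,,,..♣
  #,.#..
  ~♣@,.♣
  ,..♣,,
  ,,,~~~
  #,♣♣~~

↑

        
        
  ,,,,#.
  ,,,..♣
  #,@#..
  ~♣♣,.♣
  ,..♣,,
  ,,,~~~

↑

        
        
  ♣,.♣, 
  ,,,,#.
  ,,@..♣
  #,.#..
  ~♣♣,.♣
  ,..♣,,

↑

        
        
  ,.,,♣ 
  ♣,.♣, 
  ,,@,#.
  ,,,..♣
  #,.#..
  ~♣♣,.♣

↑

        
        
  ,,♣., 
  ,.,,♣ 
  ♣,@♣, 
  ,,,,#.
  ,,,..♣
  #,.#..

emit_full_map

,,♣.,   
,.,,♣   
♣,@♣,   
,,,,#..#
,,,..♣#♣
#,.#..,~
~♣♣,.♣#.
,..♣,,♣,
,,,~~~~.
#,♣♣~~~,

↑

        
        
  .#♣~. 
  ,,♣., 
  ,.@,♣ 
  ♣,.♣, 
  ,,,,#.
  ,,,..♣

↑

        
        
  ,#.,. 
  .#♣~. 
  ,,@., 
  ,.,,♣ 
  ♣,.♣, 
  ,,,,#.

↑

        
        
  ♣,.,. 
  ,#.,. 
  .#@~. 
  ,,♣., 
  ,.,,♣ 
  ♣,.♣, 

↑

        
        
  ♣.~,, 
  ♣,.,. 
  ,#@,. 
  .#♣~. 
  ,,♣., 
  ,.,,♣ 

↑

        
        
  #♣♣.. 
  ♣.~,, 
  ♣,@,. 
  ,#.,. 
  .#♣~. 
  ,,♣., 

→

        
        
 #♣♣.., 
 ♣.~,,, 
 ♣,.@.. 
 ,#.,., 
 .#♣~.. 
 ,,♣.,  

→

        
        
#♣♣..,♣ 
♣.~,,,. 
♣,.,@.# 
,#.,.,, 
.#♣~..# 
,,♣.,   

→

        
        
♣♣..,♣, 
.~,,,.~ 
,.,.@#♣ 
#.,.,,. 
#♣~..## 
,♣.,    

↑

        
        
  ♣#.~. 
♣♣..,♣, 
.~,,@.~ 
,.,..#♣ 
#.,.,,. 
#♣~..## 

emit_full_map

   ♣#.~.
#♣♣..,♣,
♣.~,,@.~
♣,.,..#♣
,#.,.,,.
.#♣~..##
,,♣.,   
,.,,♣   
♣,.♣,   
,,,,#..#
,,,..♣#♣
#,.#..,~
~♣♣,.♣#.
,..♣,,♣,
,,,~~~~.
#,♣♣~~~,

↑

        
        
  ..~,, 
  ♣#.~. 
♣♣..@♣, 
.~,,,.~ 
,.,..#♣ 
#.,.,,. 

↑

        
        
  ,♣.., 
  ..~,, 
  ♣#@~. 
♣♣..,♣, 
.~,,,.~ 
,.,..#♣ 

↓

        
  ,♣.., 
  ..~,, 
  ♣#.~. 
♣♣..@♣, 
.~,,,.~ 
,.,..#♣ 
#.,.,,. 

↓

  ,♣.., 
  ..~,, 
  ♣#.~. 
♣♣..,♣, 
.~,,@.~ 
,.,..#♣ 
#.,.,,. 
#♣~..## 

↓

  ..~,, 
  ♣#.~. 
♣♣..,♣, 
.~,,,.~ 
,.,.@#♣ 
#.,.,,. 
#♣~..## 
,♣.,    

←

   ..~,,
   ♣#.~.
#♣♣..,♣,
♣.~,,,.~
♣,.,@.#♣
,#.,.,,.
.#♣~..##
,,♣.,   

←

    ..~,
    ♣#.~
 #♣♣..,♣
 ♣.~,,,.
 ♣,.@..#
 ,#.,.,,
 .#♣~..#
 ,,♣.,  

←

     ..~
     ♣#.
  #♣♣..,
  ♣.~,,,
  ♣,@,..
  ,#.,.,
  .#♣~..
  ,,♣., 

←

      ..
      ♣#
  ##♣♣..
  .♣.~,,
  ♣♣@.,.
  ,,#.,.
  ..#♣~.
   ,,♣.,

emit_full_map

    ,♣..,
    ..~,,
    ♣#.~.
##♣♣..,♣,
.♣.~,,,.~
♣♣@.,..#♣
,,#.,.,,.
..#♣~..##
 ,,♣.,   
 ,.,,♣   
 ♣,.♣,   
 ,,,,#..#
 ,,,..♣#♣
 #,.#..,~
 ~♣♣,.♣#.
 ,..♣,,♣,
 ,,,~~~~.
 #,♣♣~~~,

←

       .
       ♣
  .##♣♣.
  ,.♣.~,
  ,♣@,.,
  ,,,#.,
  ♣..#♣~
    ,,♣.

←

        
        
  ♣.##♣♣
  ~,.♣.~
  ,,@♣,.
  ,,,,#.
  ♣♣..#♣
     ,,♣

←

        
        
  ~♣.##♣
  #~,.♣.
  ,,@♣♣,
  ~,,,,#
  ,♣♣..#
      ,,

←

        
        
  .~♣.##
  ,#~,.♣
  ,,@,♣♣
  #~,,,,
  ,,♣♣..
       ,

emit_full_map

        ,♣..,
        ..~,,
        ♣#.~.
.~♣.##♣♣..,♣,
,#~,.♣.~,,,.~
,,@,♣♣,.,..#♣
#~,,,,#.,.,,.
,,♣♣..#♣~..##
     ,,♣.,   
     ,.,,♣   
     ♣,.♣,   
     ,,,,#..#
     ,,,..♣#♣
     #,.#..,~
     ~♣♣,.♣#.
     ,..♣,,♣,
     ,,,~~~~.
     #,♣♣~~~,

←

        
        
  ..~♣.#
  ,,#~,.
  ♣,@,,♣
  .#~,,,
  ,,,♣♣.
        

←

        
        
  ,..~♣.
  .,,#~,
  ,♣@,,,
  ..#~,,
  ♣,,,♣♣
        

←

        
        
  .,..~♣
  ~.,,#~
  ,,@,,,
  ,..#~,
  ,♣,,,♣
        

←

        
        
  ~.,..~
  ~~.,,#
  ♣,@♣,,
  ,,..#~
  ♣,♣,,,
        

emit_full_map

            ,♣..,
            ..~,,
            ♣#.~.
~.,..~♣.##♣♣..,♣,
~~.,,#~,.♣.~,,,.~
♣,@♣,,,,♣♣,.,..#♣
,,..#~,,,,#.,.,,.
♣,♣,,,♣♣..#♣~..##
         ,,♣.,   
         ,.,,♣   
         ♣,.♣,   
         ,,,,#..#
         ,,,..♣#♣
         #,.#..,~
         ~♣♣,.♣#.
         ,..♣,,♣,
         ,,,~~~~.
         #,♣♣~~~,
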